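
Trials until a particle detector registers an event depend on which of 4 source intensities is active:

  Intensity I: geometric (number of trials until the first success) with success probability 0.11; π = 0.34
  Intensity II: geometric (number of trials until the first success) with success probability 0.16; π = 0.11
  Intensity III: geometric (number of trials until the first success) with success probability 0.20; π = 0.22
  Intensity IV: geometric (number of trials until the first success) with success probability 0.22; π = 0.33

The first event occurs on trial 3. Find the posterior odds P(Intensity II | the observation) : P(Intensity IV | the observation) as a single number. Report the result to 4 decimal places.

0.2812

Only the two components matter; the odds are (π_i f_i(x)) / (π_j f_j(x)).
Evaluate each component's likelihood at the observed value:
  f_I = 0.11·(1−0.11)^2 = 0.11·0.7921 = 0.087131
  f_II = 0.16·(1−0.16)^2 = 0.16·0.7056 = 0.112896
  f_III = 0.20·(1−0.20)^2 = 0.20·0.64 = 0.128
  f_IV = 0.22·(1−0.22)^2 = 0.22·0.6084 = 0.133848
Posterior odds = (π_II·f_II) / (π_IV·f_IV) = (0.11·0.112896) / (0.33·0.133848) = 0.0124186 / 0.0441698 ≈ 0.2812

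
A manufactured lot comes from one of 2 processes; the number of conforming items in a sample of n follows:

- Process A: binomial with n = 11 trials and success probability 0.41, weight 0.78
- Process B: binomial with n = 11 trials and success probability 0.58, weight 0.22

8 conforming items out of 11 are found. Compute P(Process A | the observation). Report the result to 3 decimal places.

0.380

The responsibility of component k is w_k f_k(x) divided by Σ_j w_j f_j(x).
Evaluate each component's likelihood at the observed value:
  f_A = 0.0270589
  f_B = 0.156551
Multiply by the mixture weights:
  w_A·f_A = 0.78 × 0.0270589 = 0.021106
  w_B·f_B = 0.22 × 0.156551 = 0.0344412
Normaliser: 0.021106 + 0.0344412 = 0.0555472
P(Process A | x) = 0.021106 / 0.0555472 ≈ 0.380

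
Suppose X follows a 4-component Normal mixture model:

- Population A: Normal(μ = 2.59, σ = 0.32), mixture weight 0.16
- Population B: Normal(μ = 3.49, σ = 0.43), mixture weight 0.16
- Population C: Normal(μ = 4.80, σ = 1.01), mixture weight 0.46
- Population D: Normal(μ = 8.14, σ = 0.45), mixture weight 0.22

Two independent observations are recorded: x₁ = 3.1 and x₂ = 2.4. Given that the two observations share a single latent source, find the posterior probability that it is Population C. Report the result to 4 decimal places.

Posterior ∝ prior × likelihood, so P(k | x) ∝ π_k f_k(x); normalise over all components.
Since both observations come from the same component, the likelihood for component k is f_k(x₁)·f_k(x₂).
  L_A = [(1/(0.32·√(2π)))·exp(−(3.1−2.59)²/(2·0.32²)) = 1.246695·exp(-1.27002) = 0.350104] × [1.04522] = 0.365936
  L_B = [(1/(0.43·√(2π)))·exp(−(3.1−3.49)²/(2·0.43²)) = 0.927773·exp(-0.41130) = 0.614915] × [0.0373364] = 0.0229587
  L_C = [(1/(1.01·√(2π)))·exp(−(3.1−4.80)²/(2·1.01²)) = 0.394992·exp(-1.41653) = 0.0958073] × [0.0234674] = 0.00224835
  L_D = [(1/(0.45·√(2π)))·exp(−(3.1−8.14)²/(2·0.45²)) = 0.886538·exp(-62.72000) = 5.11385e-28] × [4.13933e-36] = 2.11679e-63
Unnormalised posteriors:
  π_A·L_A = 0.16 × 0.365936 = 0.0585497
  π_B·L_B = 0.16 × 0.0229587 = 0.00367339
  π_C·L_C = 0.46 × 0.00224835 = 0.00103424
  π_D·L_D = 0.22 × 2.11679e-63 = 4.65694e-64
Marginal: 0.0585497 + 0.00367339 + 0.00103424 + 4.65694e-64 = 0.0632574
Responsibility of Population C: 0.00103424 / 0.0632574 ≈ 0.0163

0.0163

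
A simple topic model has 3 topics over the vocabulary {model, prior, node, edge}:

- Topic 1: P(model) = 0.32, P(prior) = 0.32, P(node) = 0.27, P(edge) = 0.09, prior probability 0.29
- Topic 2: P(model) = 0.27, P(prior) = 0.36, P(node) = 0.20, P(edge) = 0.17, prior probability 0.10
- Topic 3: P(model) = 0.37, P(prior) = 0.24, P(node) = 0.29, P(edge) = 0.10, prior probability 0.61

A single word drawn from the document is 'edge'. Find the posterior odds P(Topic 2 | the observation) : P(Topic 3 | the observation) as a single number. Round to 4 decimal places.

Only the two components matter; the odds are (w_i f_i(x)) / (w_j f_j(x)).
Categorical probabilities:
  f_1 = 0.09
  f_2 = 0.17
  f_3 = 0.1
0.017 / 0.061 ≈ 0.2787

0.2787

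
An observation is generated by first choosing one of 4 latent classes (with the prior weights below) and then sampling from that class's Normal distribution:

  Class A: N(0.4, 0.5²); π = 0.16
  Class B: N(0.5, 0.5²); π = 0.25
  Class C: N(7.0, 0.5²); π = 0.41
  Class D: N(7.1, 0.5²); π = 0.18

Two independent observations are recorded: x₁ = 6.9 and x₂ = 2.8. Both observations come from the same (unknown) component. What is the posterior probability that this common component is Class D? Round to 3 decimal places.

P(component k | x) = w_k·f_k(x) / marginal(x), where marginal(x) = Σ_j w_j·f_j(x).
Since both observations come from the same component, the likelihood for component k is f_k(x₁)·f_k(x₂).
  f_A = [(1/(0.5·√(2π)))·exp(−(6.9−0.4)²/(2·0.5²)) = 0.797885·exp(-84.50000) = 1.59977e-37] × [7.9226e-06] = 1.26743e-42
  f_B = [(1/(0.5·√(2π)))·exp(−(6.9−0.5)²/(2·0.5²)) = 0.797885·exp(-81.92000) = 2.11123e-36] × [2.02817e-05] = 4.28194e-41
  f_C = [(1/(0.5·√(2π)))·exp(−(6.9−7.0)²/(2·0.5²)) = 0.797885·exp(-0.02000) = 0.782085] × [3.80216e-16] = 2.97362e-16
  f_D = [(1/(0.5·√(2π)))·exp(−(6.9−7.1)²/(2·0.5²)) = 0.797885·exp(-0.08000) = 0.73654] × [6.94593e-17] = 5.11595e-17
Weight by the priors:
  w_A·f_A = 0.16 × 1.26743e-42 = 2.02789e-43
  w_B·f_B = 0.25 × 4.28194e-41 = 1.07048e-41
  w_C·f_C = 0.41 × 2.97362e-16 = 1.21918e-16
  w_D·f_D = 0.18 × 5.11595e-17 = 9.20872e-18
Sum: 2.02789e-43 + 1.07048e-41 + 1.21918e-16 + 9.20872e-18 = 1.31127e-16
So the posterior for Class D is 9.20872e-18 / 1.31127e-16 ≈ 0.070.

0.070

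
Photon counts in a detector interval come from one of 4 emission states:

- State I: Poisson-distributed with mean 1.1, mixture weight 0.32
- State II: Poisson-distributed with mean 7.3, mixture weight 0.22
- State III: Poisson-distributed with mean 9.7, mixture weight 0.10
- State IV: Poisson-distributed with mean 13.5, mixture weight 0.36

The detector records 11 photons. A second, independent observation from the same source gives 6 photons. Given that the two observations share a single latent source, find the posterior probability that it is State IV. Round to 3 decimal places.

By Bayes' theorem, P(k | x) = π_k f_k(x) / Σ_j π_j f_j(x).
Since both observations come from the same component, the likelihood for component k is f_k(x₁)·f_k(x₂).
  p_I = [e^(−1.1)·1.1^11/11! = 2.37925e-08] × [0.00081903] = 1.94868e-11
  p_II = [e^(−7.3)·7.3^11/11! = 0.0530941] × [0.141989] = 0.00753878
  p_III = [e^(−9.7)·9.7^11/11! = 0.109819] × [0.0708992] = 0.00778607
  p_IV = [e^(−13.5)·13.5^11/11! = 0.0932267] × [0.0115264] = 0.00107457
Multiply by the mixture weights:
  π_I·p_I = 0.32 × 1.94868e-11 = 6.23576e-12
  π_II·p_II = 0.22 × 0.00753878 = 0.00165853
  π_III·p_III = 0.10 × 0.00778607 = 0.000778607
  π_IV·p_IV = 0.36 × 0.00107457 = 0.000386845
Denominator: 6.23576e-12 + 0.00165853 + 0.000778607 + 0.000386845 = 0.00282398
P(State IV | data) = 0.000386845 / 0.00282398 ≈ 0.137

0.137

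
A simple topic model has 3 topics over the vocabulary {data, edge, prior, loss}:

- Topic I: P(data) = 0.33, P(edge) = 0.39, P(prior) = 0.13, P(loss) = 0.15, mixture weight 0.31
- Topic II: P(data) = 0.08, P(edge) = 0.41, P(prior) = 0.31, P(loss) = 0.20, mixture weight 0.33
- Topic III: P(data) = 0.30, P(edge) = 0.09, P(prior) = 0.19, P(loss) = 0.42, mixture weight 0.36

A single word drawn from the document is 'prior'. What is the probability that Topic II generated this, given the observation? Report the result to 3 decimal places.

Apply Bayes' rule: the posterior for each component is proportional to its prior times its likelihood at x.
Evaluate each component's likelihood at the observed value:
  p_I = 0.13
  p_II = 0.31
  p_III = 0.19
Prior × likelihood for each component:
  P(Z=I)·p_I = 0.31 × 0.13 = 0.0403
  P(Z=II)·p_II = 0.33 × 0.31 = 0.1023
  P(Z=III)·p_III = 0.36 × 0.19 = 0.0684
Marginal: 0.0403 + 0.1023 + 0.0684 = 0.211
P(Topic II | x) = 0.1023 / 0.211 ≈ 0.485

0.485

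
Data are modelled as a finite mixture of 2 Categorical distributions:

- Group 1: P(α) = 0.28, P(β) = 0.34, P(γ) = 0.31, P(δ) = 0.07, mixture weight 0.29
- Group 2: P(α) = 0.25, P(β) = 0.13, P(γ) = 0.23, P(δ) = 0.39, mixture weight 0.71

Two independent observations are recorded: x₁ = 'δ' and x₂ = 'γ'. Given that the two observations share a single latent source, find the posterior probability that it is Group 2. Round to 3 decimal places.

0.910

Apply Bayes' rule: the posterior for each component is proportional to its prior times its likelihood at x.
Since both observations come from the same component, the likelihood for component k is f_k(x₁)·f_k(x₂).
  p_1 = [P(δ | comp) = 0.07] × [0.31] = 0.0217
  p_2 = [P(δ | comp) = 0.39] × [0.23] = 0.0897
Unnormalised posteriors:
  π_1·p_1 = 0.29 × 0.0217 = 0.006293
  π_2·p_2 = 0.71 × 0.0897 = 0.063687
Denominator: 0.006293 + 0.063687 = 0.06998
Responsibility of Group 2: 0.063687 / 0.06998 ≈ 0.910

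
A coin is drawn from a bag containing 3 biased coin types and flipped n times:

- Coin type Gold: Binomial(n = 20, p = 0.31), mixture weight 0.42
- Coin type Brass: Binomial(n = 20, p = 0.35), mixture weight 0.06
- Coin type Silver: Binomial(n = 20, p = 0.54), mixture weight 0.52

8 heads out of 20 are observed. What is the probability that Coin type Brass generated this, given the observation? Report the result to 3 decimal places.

0.092

By Bayes' theorem, P(k | x) = w_k f_k(x) / Σ_j w_j f_j(x).
Binomial probabilities:
  f_Gold = C(20,8)·0.31^8·0.69^12 = 125970·8.52891e-05·0.0116463 = 0.125127
  f_Brass = C(20,8)·0.35^8·0.65^12 = 125970·0.000225188·0.00568801 = 0.161351
  f_Silver = C(20,8)·0.54^8·0.46^12 = 125970·0.0072302·8.97623e-05 = 0.0817544
Weight by the priors:
  w_Gold·f_Gold = 0.42 × 0.125127 = 0.0525532
  w_Brass·f_Brass = 0.06 × 0.161351 = 0.00968106
  w_Silver·f_Silver = 0.52 × 0.0817544 = 0.0425123
Denominator: 0.0525532 + 0.00968106 + 0.0425123 = 0.104747
Responsibility of Coin type Brass: 0.00968106 / 0.104747 ≈ 0.092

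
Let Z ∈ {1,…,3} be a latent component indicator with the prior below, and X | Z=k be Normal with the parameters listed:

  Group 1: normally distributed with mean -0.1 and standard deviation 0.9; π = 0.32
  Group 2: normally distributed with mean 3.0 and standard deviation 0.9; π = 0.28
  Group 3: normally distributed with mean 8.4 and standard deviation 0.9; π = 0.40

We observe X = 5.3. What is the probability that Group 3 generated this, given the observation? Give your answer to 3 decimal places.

0.090

The responsibility of component k is π_k f_k(x) divided by Σ_j π_j f_j(x).
Normal densities:
  p_1 = 6.75098e-09
  p_2 = 0.0169242
  p_3 = 0.00117595
Weight by the priors:
  π_1·p_1 = 0.32 × 6.75098e-09 = 2.16031e-09
  π_2·p_2 = 0.28 × 0.0169242 = 0.00473878
  π_3·p_3 = 0.40 × 0.00117595 = 0.000470381
Marginal: 2.16031e-09 + 0.00473878 + 0.000470381 = 0.00520916
Responsibility of Group 3: 0.000470381 / 0.00520916 ≈ 0.090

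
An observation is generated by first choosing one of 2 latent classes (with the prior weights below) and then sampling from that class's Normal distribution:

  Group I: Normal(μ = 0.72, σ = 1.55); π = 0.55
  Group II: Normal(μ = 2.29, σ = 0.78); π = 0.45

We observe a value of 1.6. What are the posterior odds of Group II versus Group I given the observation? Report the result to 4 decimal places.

1.2917

Only the two components matter; the odds are (P(Z=i) f_i(x)) / (P(Z=j) f_j(x)).
Component likelihoods at x = 1.6:
  f_I = 0.219071
  f_II = 0.34585
0.155633 / 0.120489 ≈ 1.2917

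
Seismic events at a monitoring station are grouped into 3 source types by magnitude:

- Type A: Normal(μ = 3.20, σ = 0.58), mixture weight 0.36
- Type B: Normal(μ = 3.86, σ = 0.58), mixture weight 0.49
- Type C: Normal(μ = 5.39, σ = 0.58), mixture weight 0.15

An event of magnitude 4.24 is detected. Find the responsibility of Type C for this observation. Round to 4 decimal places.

By Bayes' theorem, P(k | x) = w_k f_k(x) / Σ_j w_j f_j(x).
Component likelihoods at x = 4.24:
  f_A = (1/(0.58·√(2π)))·exp(−(4.24−3.20)²/(2·0.58²)) = 0.687832·exp(-1.60761) = 0.137818
  f_B = (1/(0.58·√(2π)))·exp(−(4.24−3.86)²/(2·0.58²)) = 0.687832·exp(-0.21463) = 0.554972
  f_C = (1/(0.58·√(2π)))·exp(−(4.24−5.39)²/(2·0.58²)) = 0.687832·exp(-1.96567) = 0.0963395
Weight by the priors:
  w_A·f_A = 0.36 × 0.137818 = 0.0496145
  w_B·f_B = 0.49 × 0.554972 = 0.271937
  w_C·f_C = 0.15 × 0.0963395 = 0.0144509
Normaliser: 0.0496145 + 0.271937 + 0.0144509 = 0.336002
P(Type C | 4.24) ≈ 0.0430

0.0430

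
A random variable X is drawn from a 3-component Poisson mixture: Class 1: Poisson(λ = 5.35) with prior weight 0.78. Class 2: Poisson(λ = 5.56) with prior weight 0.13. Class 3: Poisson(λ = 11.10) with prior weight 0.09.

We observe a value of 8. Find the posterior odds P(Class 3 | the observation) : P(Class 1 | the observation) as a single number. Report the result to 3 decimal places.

Since P(k|x) ∝ P(Z=k) f_k(x), the posterior odds are P(Z=i) f_i(x) / (P(Z=j) f_j(x)).
Poisson probabilities:
  f_1 = 0.0790377
  f_2 = 0.0871767
  f_3 = 0.0863763
Odds = (0.09/0.78) × (0.0863763/0.0790377) = 0.115385 × 1.09285 ≈ 0.126

0.126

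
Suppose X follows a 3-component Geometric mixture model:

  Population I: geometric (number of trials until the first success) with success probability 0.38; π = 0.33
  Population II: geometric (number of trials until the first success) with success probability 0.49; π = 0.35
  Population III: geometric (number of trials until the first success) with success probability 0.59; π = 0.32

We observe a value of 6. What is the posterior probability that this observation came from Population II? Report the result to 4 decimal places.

The responsibility of component k is π_k f_k(x) divided by Σ_j π_j f_j(x).
Component likelihoods at x = 6:
  p_I = 0.034813
  p_II = 0.0169062
  p_III = 0.00683552
Prior × likelihood for each component:
  π_I·p_I = 0.33 × 0.034813 = 0.0114883
  π_II·p_II = 0.35 × 0.0169062 = 0.00591718
  π_III·p_III = 0.32 × 0.00683552 = 0.00218737
Sum: 0.0114883 + 0.00591718 + 0.00218737 = 0.0195929
P(Population II | the observation) = 0.00591718 / 0.0195929 ≈ 0.3020

0.3020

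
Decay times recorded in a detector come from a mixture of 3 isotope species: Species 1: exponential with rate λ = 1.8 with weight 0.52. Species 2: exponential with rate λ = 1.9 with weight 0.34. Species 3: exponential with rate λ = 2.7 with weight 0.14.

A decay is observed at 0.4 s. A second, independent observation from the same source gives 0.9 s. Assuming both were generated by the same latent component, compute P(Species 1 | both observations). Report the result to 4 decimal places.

0.5471

Posterior ∝ prior × likelihood, so P(k | x) ∝ π_k f_k(x); normalise over all components.
Since both observations come from the same component, the likelihood for component k is f_k(x₁)·f_k(x₂).
  p_1 = [1.8·e^(−1.8·0.4) = 1.8·e^(−0.7200) = 0.876154] × [0.356218] = 0.312102
  p_2 = [1.9·e^(−1.9·0.4) = 1.9·e^(−0.7600) = 0.888566] × [0.343645] = 0.305351
  p_3 = [2.7·e^(−2.7·0.4) = 2.7·e^(−1.0800) = 0.916908] × [0.237699] = 0.217949
Weight by the priors:
  π_1·p_1 = 0.52 × 0.312102 = 0.162293
  π_2·p_2 = 0.34 × 0.305351 = 0.103819
  π_3·p_3 = 0.14 × 0.217949 = 0.0305128
Denominator: 0.162293 + 0.103819 + 0.0305128 = 0.296625
Responsibility of Species 1: 0.162293 / 0.296625 ≈ 0.5471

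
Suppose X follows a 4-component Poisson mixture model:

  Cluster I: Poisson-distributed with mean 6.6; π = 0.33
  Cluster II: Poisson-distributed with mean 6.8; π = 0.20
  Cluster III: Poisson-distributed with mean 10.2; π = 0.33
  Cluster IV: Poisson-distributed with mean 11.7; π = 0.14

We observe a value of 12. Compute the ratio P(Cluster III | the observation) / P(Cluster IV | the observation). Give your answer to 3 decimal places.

2.036

Since P(k|x) ∝ π_k f_k(x), the posterior odds are π_i f_i(x) / (π_j f_j(x)).
Component likelihoods at x = 12:
  L_I = 0.019402
  L_II = 0.0227283
  L_III = 0.098415
  L_IV = 0.113933
Odds = (0.33/0.14) × (0.098415/0.113933) = 2.35714 × 0.8638 ≈ 2.036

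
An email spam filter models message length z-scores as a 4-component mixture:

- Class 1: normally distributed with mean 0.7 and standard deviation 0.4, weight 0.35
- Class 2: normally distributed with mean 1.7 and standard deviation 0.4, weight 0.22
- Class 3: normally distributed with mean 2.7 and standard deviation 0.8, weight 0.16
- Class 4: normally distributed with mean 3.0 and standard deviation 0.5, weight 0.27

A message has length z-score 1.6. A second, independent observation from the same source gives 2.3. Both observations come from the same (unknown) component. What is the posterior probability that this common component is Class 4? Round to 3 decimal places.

0.015

Posterior ∝ prior × likelihood, so P(k | x) ∝ π_k f_k(x); normalise over all components.
Since both observations come from the same component, the likelihood for component k is f_k(x₁)·f_k(x₂).
  L_1 = [(1/(0.4·√(2π)))·exp(−(1.6−0.7)²/(2·0.4²)) = 0.997356·exp(-2.53125) = 0.0793491] × [0.000334576] = 2.65483e-05
  L_2 = [(1/(0.4·√(2π)))·exp(−(1.6−1.7)²/(2·0.4²)) = 0.997356·exp(-0.03125) = 0.96667] × [0.323794] = 0.313002
  L_3 = [(1/(0.8·√(2π)))·exp(−(1.6−2.7)²/(2·0.8²)) = 0.498678·exp(-0.94531) = 0.193765] × [0.440082] = 0.0852726
  L_4 = [(1/(0.5·√(2π)))·exp(−(1.6−3.0)²/(2·0.5²)) = 0.797885·exp(-3.92000) = 0.0158309] × [0.299455] = 0.00474064
Prior × likelihood for each component:
  π_1·L_1 = 0.35 × 2.65483e-05 = 9.2919e-06
  π_2·L_2 = 0.22 × 0.313002 = 0.0688604
  π_3·L_3 = 0.16 × 0.0852726 = 0.0136436
  π_4·L_4 = 0.27 × 0.00474064 = 0.00127997
Denominator: 9.2919e-06 + 0.0688604 + 0.0136436 + 0.00127997 = 0.0837933
So the posterior for Class 4 is 0.00127997 / 0.0837933 ≈ 0.015.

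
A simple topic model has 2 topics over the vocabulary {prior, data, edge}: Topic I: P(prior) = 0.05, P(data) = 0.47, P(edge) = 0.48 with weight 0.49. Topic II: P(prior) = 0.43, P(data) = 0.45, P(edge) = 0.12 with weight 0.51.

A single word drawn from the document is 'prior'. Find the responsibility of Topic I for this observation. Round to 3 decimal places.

Posterior ∝ prior × likelihood, so P(k | x) ∝ w_k f_k(x); normalise over all components.
Component likelihoods at x = 'prior':
  f_I = 0.05
  f_II = 0.43
Weight by the priors:
  w_I·f_I = 0.49 × 0.05 = 0.0245
  w_II·f_II = 0.51 × 0.43 = 0.2193
Denominator: 0.0245 + 0.2193 = 0.2438
So the posterior for Topic I is 0.0245 / 0.2438 ≈ 0.100.

0.100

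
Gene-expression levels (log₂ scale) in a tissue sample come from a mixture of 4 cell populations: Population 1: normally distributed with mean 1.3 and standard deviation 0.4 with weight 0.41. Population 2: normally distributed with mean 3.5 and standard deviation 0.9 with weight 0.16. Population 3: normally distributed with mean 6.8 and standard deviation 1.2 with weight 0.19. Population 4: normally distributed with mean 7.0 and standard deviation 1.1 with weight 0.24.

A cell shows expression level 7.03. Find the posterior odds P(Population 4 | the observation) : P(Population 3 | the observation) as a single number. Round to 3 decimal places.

Posterior odds = (π_i f_i(x)) / (π_j f_j(x)); the normalising sum cancels.
Component likelihoods at x = 7.03:
  f_1 = 2.74799e-45
  f_2 = 0.000202354
  f_3 = 0.326401
  f_4 = 0.36254
0.0870096 / 0.0620162 ≈ 1.403

1.403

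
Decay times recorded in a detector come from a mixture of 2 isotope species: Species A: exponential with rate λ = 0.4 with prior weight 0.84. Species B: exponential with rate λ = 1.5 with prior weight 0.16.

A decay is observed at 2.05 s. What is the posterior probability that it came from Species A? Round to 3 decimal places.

Posterior ∝ prior × likelihood, so P(k | x) ∝ π_k f_k(x); normalise over all components.
Exponential densities:
  p_A = 0.4·e^(−0.4·2.05) = 0.4·e^(−0.8200) = 0.176173
  p_B = 1.5·e^(−1.5·2.05) = 1.5·e^(−3.0750) = 0.0692844
Multiply by the mixture weights:
  π_A·p_A = 0.84 × 0.176173 = 0.147985
  π_B·p_B = 0.16 × 0.0692844 = 0.0110855
Evidence: 0.147985 + 0.0110855 = 0.159071
Responsibility of Species A: 0.147985 / 0.159071 ≈ 0.930

0.930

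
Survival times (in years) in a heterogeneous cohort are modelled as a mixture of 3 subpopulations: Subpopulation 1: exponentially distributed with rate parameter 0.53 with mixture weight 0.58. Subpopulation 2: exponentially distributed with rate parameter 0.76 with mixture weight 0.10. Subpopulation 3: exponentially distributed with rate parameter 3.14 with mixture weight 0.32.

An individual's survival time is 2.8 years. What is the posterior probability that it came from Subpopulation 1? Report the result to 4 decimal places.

0.8834

Apply Bayes' rule: the posterior for each component is proportional to its prior times its likelihood at x.
Component likelihoods at x = 2.8 years:
  p_1 = 0.120166
  p_2 = 0.0904972
  p_3 = 0.000477103
Prior × likelihood for each component:
  P(Z=1)·p_1 = 0.58 × 0.120166 = 0.0696965
  P(Z=2)·p_2 = 0.10 × 0.0904972 = 0.00904972
  P(Z=3)·p_3 = 0.32 × 0.000477103 = 0.000152673
Denominator: 0.0696965 + 0.00904972 + 0.000152673 = 0.0788989
P(Subpopulation 1 | 2.8 years) = 0.0696965 / 0.0788989 ≈ 0.8834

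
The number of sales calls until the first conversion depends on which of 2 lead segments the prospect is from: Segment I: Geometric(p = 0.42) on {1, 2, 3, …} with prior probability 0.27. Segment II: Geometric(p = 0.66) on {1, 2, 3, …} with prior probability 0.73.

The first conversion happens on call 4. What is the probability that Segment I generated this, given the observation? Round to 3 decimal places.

0.539

P(component k | x) = π_k·f_k(x) / marginal(x), where marginal(x) = Σ_j π_j·f_j(x).
Component likelihoods at x = 4:
  f_I = 0.42·(1−0.42)^3 = 0.42·0.195112 = 0.081947
  f_II = 0.66·(1−0.66)^3 = 0.66·0.039304 = 0.0259406
Multiply by the mixture weights:
  π_I·f_I = 0.27 × 0.081947 = 0.0221257
  π_II·f_II = 0.73 × 0.0259406 = 0.0189367
Normaliser: 0.0221257 + 0.0189367 = 0.0410624
P(Segment I | data) = 0.0221257 / 0.0410624 ≈ 0.539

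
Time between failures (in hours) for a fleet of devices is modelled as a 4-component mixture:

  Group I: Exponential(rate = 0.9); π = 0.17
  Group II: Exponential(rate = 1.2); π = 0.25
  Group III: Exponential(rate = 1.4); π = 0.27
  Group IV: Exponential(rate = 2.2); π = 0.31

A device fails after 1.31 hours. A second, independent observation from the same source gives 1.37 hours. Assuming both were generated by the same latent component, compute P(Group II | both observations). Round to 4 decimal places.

P(component k | x) = π_k·f_k(x) / marginal(x), where marginal(x) = Σ_j π_j·f_j(x).
Since both observations come from the same component, the likelihood for component k is f_k(x₁)·f_k(x₂).
  p_I = [0.276828] × [0.262275] = 0.072605
  p_II = [0.249155] × [0.231847] = 0.0577659
  p_III = [0.223682] × [0.205661] = 0.0460027
  p_IV = [0.12325] × [0.108009] = 0.0133121
Multiply by the mixture weights:
  π_I·p_I = 0.17 × 0.072605 = 0.0123429
  π_II·p_II = 0.25 × 0.0577659 = 0.0144415
  π_III·p_III = 0.27 × 0.0460027 = 0.0124207
  π_IV·p_IV = 0.31 × 0.0133121 = 0.00412674
Marginal: 0.0123429 + 0.0144415 + 0.0124207 + 0.00412674 = 0.0433318
Responsibility of Group II: 0.0144415 / 0.0433318 ≈ 0.3333

0.3333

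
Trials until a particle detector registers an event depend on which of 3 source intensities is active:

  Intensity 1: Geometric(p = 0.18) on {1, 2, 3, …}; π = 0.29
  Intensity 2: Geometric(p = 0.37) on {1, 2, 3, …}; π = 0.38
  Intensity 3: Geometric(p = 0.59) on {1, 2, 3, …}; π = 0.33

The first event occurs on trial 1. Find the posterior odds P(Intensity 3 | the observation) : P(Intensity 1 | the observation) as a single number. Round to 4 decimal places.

3.7299

Posterior odds = (π_i f_i(x)) / (π_j f_j(x)); the normalising sum cancels.
Evaluate each component's likelihood at the observed value:
  L_1 = 0.18
  L_2 = 0.37
  L_3 = 0.59
Posterior odds = (π_3·L_3) / (π_1·L_1) = (0.33·0.59) / (0.29·0.18) = 0.1947 / 0.0522 ≈ 3.7299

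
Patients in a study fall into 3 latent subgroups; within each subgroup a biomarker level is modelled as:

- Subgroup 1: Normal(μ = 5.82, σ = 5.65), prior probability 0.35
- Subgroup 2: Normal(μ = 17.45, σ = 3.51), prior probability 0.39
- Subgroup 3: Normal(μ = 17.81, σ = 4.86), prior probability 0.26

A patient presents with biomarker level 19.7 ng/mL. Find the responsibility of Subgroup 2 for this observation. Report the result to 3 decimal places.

The responsibility of component k is π_k f_k(x) divided by Σ_j π_j f_j(x).
Component likelihoods at x = 19.7 ng/mL:
  L_1 = (1/(5.65·√(2π)))·exp(−(19.7−5.82)²/(2·5.65²)) = 0.070609·exp(-3.01753) = 0.00345433
  L_2 = (1/(3.51·√(2π)))·exp(−(19.7−17.45)²/(2·3.51²)) = 0.113659·exp(-0.20546) = 0.0925495
  L_3 = (1/(4.86·√(2π)))·exp(−(19.7−17.81)²/(2·4.86²)) = 0.082087·exp(-0.07562) = 0.0761086
Weight by the priors:
  π_1·L_1 = 0.35 × 0.00345433 = 0.00120902
  π_2·L_2 = 0.39 × 0.0925495 = 0.0360943
  π_3·L_3 = 0.26 × 0.0761086 = 0.0197882
Sum: 0.00120902 + 0.0360943 + 0.0197882 = 0.0570916
So the posterior for Subgroup 2 is 0.0360943 / 0.0570916 ≈ 0.632.

0.632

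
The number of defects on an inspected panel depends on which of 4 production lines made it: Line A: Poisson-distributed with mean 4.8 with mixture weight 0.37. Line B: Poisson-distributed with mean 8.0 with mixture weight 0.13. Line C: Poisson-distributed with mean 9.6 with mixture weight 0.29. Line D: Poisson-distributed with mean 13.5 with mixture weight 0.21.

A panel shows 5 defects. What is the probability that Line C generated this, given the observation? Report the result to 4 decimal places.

By Bayes' theorem, P(k | x) = w_k f_k(x) / Σ_j w_j f_j(x).
Evaluate each component's likelihood at the observed value:
  f_A = e^(−4.8)·4.8^5/5! = 0.174748
  f_B = e^(−8.0)·8.0^5/5! = 0.0916037
  f_C = e^(−9.6)·9.6^5/5! = 0.0460201
  f_D = e^(−13.5)·13.5^5/5! = 0.00512286
Unnormalised posteriors:
  w_A·f_A = 0.37 × 0.174748 = 0.0646566
  w_B·f_B = 0.13 × 0.0916037 = 0.0119085
  w_C·f_C = 0.29 × 0.0460201 = 0.0133458
  w_D·f_D = 0.21 × 0.00512286 = 0.0010758
Marginal: 0.0646566 + 0.0119085 + 0.0133458 + 0.0010758 = 0.0909868
P(Line C | data) = 0.0133458 / 0.0909868 ≈ 0.1467

0.1467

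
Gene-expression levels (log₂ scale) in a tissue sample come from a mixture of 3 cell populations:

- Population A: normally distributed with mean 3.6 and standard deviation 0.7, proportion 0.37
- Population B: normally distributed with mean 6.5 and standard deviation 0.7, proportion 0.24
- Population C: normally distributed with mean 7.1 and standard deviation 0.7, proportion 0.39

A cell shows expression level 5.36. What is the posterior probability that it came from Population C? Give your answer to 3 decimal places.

0.183

Posterior ∝ prior × likelihood, so P(k | x) ∝ P(Z=k) f_k(x); normalise over all components.
Normal densities:
  L_A = 0.0241594
  L_B = 0.151316
  L_C = 0.0259482
Multiply by the mixture weights:
  P(Z=A)·L_A = 0.37 × 0.0241594 = 0.00893899
  P(Z=B)·L_B = 0.24 × 0.151316 = 0.0363158
  P(Z=C)·L_C = 0.39 × 0.0259482 = 0.0101198
Evidence: 0.00893899 + 0.0363158 + 0.0101198 = 0.0553746
P(Population C | x) ≈ 0.183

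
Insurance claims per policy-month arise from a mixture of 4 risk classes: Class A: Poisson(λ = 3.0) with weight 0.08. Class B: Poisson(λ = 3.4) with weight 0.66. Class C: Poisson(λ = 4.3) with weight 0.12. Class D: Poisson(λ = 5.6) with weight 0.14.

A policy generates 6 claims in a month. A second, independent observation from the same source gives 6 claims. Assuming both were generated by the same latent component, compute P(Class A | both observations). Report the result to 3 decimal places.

0.023

The responsibility of component k is w_k f_k(x) divided by Σ_j w_j f_j(x).
Since both observations come from the same component, the likelihood for component k is f_k(x₁)·f_k(x₂).
  f_A = [0.0504094] × [0.0504094] = 0.00254111
  f_B = [0.0716044] × [0.0716044] = 0.00512719
  f_C = [0.119127] × [0.119127] = 0.0141914
  f_D = [0.158397] × [0.158397] = 0.0250896
Prior × likelihood for each component:
  w_A·f_A = 0.08 × 0.00254111 = 0.000203289
  w_B·f_B = 0.66 × 0.00512719 = 0.00338395
  w_C·f_C = 0.12 × 0.0141914 = 0.00170296
  w_D·f_D = 0.14 × 0.0250896 = 0.00351254
Normaliser: 0.000203289 + 0.00338395 + 0.00170296 + 0.00351254 = 0.00880274
P(Class A | data) ≈ 0.023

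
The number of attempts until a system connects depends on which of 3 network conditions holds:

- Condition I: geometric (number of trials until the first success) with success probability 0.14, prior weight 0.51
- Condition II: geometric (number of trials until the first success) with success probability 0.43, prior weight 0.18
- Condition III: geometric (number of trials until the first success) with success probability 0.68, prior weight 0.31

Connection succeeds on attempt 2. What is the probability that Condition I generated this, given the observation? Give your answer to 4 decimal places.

Apply Bayes' rule: the posterior for each component is proportional to its prior times its likelihood at x.
Component likelihoods at x = 2:
  f_I = 0.14·(1−0.14)^1 = 0.14·0.86 = 0.1204
  f_II = 0.43·(1−0.43)^1 = 0.43·0.57 = 0.2451
  f_III = 0.68·(1−0.68)^1 = 0.68·0.32 = 0.2176
Weight by the priors:
  π_I·f_I = 0.51 × 0.1204 = 0.061404
  π_II·f_II = 0.18 × 0.2451 = 0.044118
  π_III·f_III = 0.31 × 0.2176 = 0.067456
Marginal: 0.061404 + 0.044118 + 0.067456 = 0.172978
So the posterior for Condition I is 0.061404 / 0.172978 ≈ 0.3550.

0.3550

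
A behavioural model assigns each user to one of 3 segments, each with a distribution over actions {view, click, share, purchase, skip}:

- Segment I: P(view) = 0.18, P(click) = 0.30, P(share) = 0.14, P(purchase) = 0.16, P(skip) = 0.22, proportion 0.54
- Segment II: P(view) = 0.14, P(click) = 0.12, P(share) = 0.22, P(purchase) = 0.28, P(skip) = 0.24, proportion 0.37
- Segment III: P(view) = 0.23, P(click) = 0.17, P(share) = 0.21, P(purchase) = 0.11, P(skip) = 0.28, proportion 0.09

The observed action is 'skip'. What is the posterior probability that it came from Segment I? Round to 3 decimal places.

P(component k | x) = π_k·f_k(x) / marginal(x), where marginal(x) = Σ_j π_j·f_j(x).
Categorical probabilities:
  f_I = 0.22
  f_II = 0.24
  f_III = 0.28
Prior × likelihood for each component:
  π_I·f_I = 0.54 × 0.22 = 0.1188
  π_II·f_II = 0.37 × 0.24 = 0.0888
  π_III·f_III = 0.09 × 0.28 = 0.0252
Normaliser: 0.1188 + 0.0888 + 0.0252 = 0.2328
P(Segment I | data) = 0.1188 / 0.2328 ≈ 0.510

0.510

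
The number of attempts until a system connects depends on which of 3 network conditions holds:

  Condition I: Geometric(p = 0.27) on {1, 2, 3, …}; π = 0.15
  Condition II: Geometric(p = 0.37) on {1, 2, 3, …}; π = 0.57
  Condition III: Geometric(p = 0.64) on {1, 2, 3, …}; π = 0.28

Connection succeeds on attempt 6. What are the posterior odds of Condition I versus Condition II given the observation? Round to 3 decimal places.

0.401

The posterior odds equal the prior odds times the likelihood ratio: (w_i/w_j)·(f_i(x)/f_j(x)).
Evaluate each component's likelihood at the observed value:
  L_I = 0.27·(1−0.27)^5 = 0.27·0.207307 = 0.0559729
  L_II = 0.37·(1−0.37)^5 = 0.37·0.0992437 = 0.0367202
  L_III = 0.64·(1−0.64)^5 = 0.64·0.00604662 = 0.00386984
Odds = (0.15/0.57) × (0.0559729/0.0367202) = 0.263158 × 1.52431 ≈ 0.401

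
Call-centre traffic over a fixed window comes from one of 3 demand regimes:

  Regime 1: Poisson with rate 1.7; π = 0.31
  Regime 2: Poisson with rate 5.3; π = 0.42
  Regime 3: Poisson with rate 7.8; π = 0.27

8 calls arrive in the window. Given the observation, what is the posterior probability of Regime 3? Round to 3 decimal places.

0.537

Apply Bayes' rule: the posterior for each component is proportional to its prior times its likelihood at x.
Evaluate each component's likelihood at the observed value:
  f_1 = e^(−1.7)·1.7^8/8! = 0.000316061
  f_2 = e^(−5.3)·5.3^8/8! = 0.0770772
  f_3 = e^(−7.8)·7.8^8/8! = 0.139232
Multiply by the mixture weights:
  w_1·f_1 = 0.31 × 0.000316061 = 9.79788e-05
  w_2·f_2 = 0.42 × 0.0770772 = 0.0323724
  w_3·f_3 = 0.27 × 0.139232 = 0.0375927
Denominator: 9.79788e-05 + 0.0323724 + 0.0375927 = 0.070063
So the posterior for Regime 3 is 0.0375927 / 0.070063 ≈ 0.537.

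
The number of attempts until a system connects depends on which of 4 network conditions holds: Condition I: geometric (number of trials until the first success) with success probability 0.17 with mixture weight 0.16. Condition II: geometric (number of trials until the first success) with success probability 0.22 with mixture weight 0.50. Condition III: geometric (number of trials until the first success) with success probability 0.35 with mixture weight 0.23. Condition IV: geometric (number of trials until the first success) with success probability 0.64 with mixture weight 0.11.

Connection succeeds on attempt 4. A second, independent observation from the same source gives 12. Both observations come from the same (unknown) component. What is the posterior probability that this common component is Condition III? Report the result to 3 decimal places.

0.059

The responsibility of component k is π_k f_k(x) divided by Σ_j π_j f_j(x).
Since both observations come from the same component, the likelihood for component k is f_k(x₁)·f_k(x₂).
  L_I = [0.0972038] × [0.0218931] = 0.0021281
  L_II = [0.104401] × [0.0143042] = 0.00149338
  L_III = [0.0961188] × [0.00306277] = 0.00029439
  L_IV = [0.0298598] × [8.42379e-06] = 2.51533e-07
Weight by the priors:
  π_I·L_I = 0.16 × 0.0021281 = 0.000340495
  π_II·L_II = 0.50 × 0.00149338 = 0.000746689
  π_III·L_III = 0.23 × 0.00029439 = 6.77097e-05
  π_IV·L_IV = 0.11 × 2.51533e-07 = 2.76686e-08
Evidence: 0.000340495 + 0.000746689 + 6.77097e-05 + 2.76686e-08 = 0.00115492
P(Condition III | x₁, x₂) = 6.77097e-05 / 0.00115492 ≈ 0.059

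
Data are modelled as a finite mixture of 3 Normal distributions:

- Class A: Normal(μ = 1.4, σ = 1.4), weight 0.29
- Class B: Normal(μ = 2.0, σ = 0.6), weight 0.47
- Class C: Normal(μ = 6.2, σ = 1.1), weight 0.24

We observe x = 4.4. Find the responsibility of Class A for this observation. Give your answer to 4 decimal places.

0.2663

P(component k | x) = π_k·f_k(x) / marginal(x), where marginal(x) = Σ_j π_j·f_j(x).
Component likelihoods at x = 4.4:
  p_A = 0.0286865
  p_B = 0.00022305
  p_C = 0.0950748
Multiply by the mixture weights:
  π_A·p_A = 0.29 × 0.0286865 = 0.00831908
  π_B·p_B = 0.47 × 0.00022305 = 0.000104834
  π_C·p_C = 0.24 × 0.0950748 = 0.0228179
Evidence: 0.00831908 + 0.000104834 + 0.0228179 = 0.0312419
So the posterior for Class A is 0.00831908 / 0.0312419 ≈ 0.2663.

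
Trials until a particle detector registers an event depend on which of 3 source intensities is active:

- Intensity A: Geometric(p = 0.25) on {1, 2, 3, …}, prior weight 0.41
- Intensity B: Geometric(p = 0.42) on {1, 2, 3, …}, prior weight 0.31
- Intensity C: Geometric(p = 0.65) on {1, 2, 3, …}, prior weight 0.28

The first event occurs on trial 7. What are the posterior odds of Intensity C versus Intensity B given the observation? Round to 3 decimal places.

0.067

Only the two components matter; the odds are (π_i f_i(x)) / (π_j f_j(x)).
Component likelihoods at x = 7:
  p_A = 0.0444946
  p_B = 0.0159889
  p_C = 0.00119487
Odds = (0.28/0.31) × (0.00119487/0.0159889) = 0.903226 × 0.0747316 ≈ 0.067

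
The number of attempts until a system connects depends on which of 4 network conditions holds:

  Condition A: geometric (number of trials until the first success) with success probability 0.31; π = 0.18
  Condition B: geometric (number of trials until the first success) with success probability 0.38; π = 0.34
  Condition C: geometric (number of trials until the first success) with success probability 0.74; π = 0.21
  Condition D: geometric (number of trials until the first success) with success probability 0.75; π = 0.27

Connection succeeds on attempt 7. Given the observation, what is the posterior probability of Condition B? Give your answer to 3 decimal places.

The responsibility of component k is w_k f_k(x) divided by Σ_j w_j f_j(x).
Component likelihoods at x = 7:
  L_A = 0.0334546
  L_B = 0.0215841
  L_C = 0.000228598
  L_D = 0.000183105
Multiply by the mixture weights:
  w_A·L_A = 0.18 × 0.0334546 = 0.00602183
  w_B·L_B = 0.34 × 0.0215841 = 0.00733859
  w_C·L_C = 0.21 × 0.000228598 = 4.80055e-05
  w_D·L_D = 0.27 × 0.000183105 = 4.94385e-05
Normaliser: 0.00602183 + 0.00733859 + 4.80055e-05 + 4.94385e-05 = 0.0134579
P(Condition B | x) ≈ 0.545

0.545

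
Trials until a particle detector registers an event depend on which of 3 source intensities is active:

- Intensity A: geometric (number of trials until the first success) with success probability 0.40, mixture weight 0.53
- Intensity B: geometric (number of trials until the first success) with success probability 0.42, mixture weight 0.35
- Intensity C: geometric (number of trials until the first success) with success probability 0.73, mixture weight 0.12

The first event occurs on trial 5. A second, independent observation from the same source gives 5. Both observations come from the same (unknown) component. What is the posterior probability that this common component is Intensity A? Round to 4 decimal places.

0.6425

Apply Bayes' rule: the posterior for each component is proportional to its prior times its likelihood at x.
Since both observations come from the same component, the likelihood for component k is f_k(x₁)·f_k(x₂).
  L_A = [0.40·(1−0.40)^4 = 0.40·0.1296 = 0.05184] × [0.05184] = 0.00268739
  L_B = [0.42·(1−0.42)^4 = 0.42·0.113165 = 0.0475293] × [0.0475293] = 0.00225903
  L_C = [0.73·(1−0.73)^4 = 0.73·0.00531441 = 0.00387952] × [0.00387952] = 1.50507e-05
Prior × likelihood for each component:
  w_A·L_A = 0.53 × 0.00268739 = 0.00142431
  w_B·L_B = 0.35 × 0.00225903 = 0.000790661
  w_C·L_C = 0.12 × 1.50507e-05 = 1.80608e-06
Evidence: 0.00142431 + 0.000790661 + 1.80608e-06 = 0.00221678
P(Intensity A | x₁,x₂) ≈ 0.6425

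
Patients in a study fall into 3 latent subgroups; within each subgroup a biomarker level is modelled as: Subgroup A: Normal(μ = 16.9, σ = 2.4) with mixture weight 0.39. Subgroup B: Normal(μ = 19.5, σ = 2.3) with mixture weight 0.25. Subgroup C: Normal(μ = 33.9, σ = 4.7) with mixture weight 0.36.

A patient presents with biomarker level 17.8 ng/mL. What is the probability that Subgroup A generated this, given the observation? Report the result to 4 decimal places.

Apply Bayes' rule: the posterior for each component is proportional to its prior times its likelihood at x.
Evaluate each component's likelihood at the observed value:
  p_A = (1/(2.4·√(2π)))·exp(−(17.8−16.9)²/(2·2.4²)) = 0.166226·exp(-0.07031) = 0.15494
  p_B = (1/(2.3·√(2π)))·exp(−(17.8−19.5)²/(2·2.3²)) = 0.173453·exp(-0.27316) = 0.131993
  p_C = (1/(4.7·√(2π)))·exp(−(17.8−33.9)²/(2·4.7²)) = 0.084881·exp(-5.86713) = 0.000240297
Multiply by the mixture weights:
  P(Z=A)·p_A = 0.39 × 0.15494 = 0.0604265
  P(Z=B)·p_B = 0.25 × 0.131993 = 0.0329983
  P(Z=C)·p_C = 0.36 × 0.000240297 = 8.65069e-05
Normaliser: 0.0604265 + 0.0329983 + 8.65069e-05 = 0.0935113
Responsibility of Subgroup A: 0.0604265 / 0.0935113 ≈ 0.6462

0.6462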